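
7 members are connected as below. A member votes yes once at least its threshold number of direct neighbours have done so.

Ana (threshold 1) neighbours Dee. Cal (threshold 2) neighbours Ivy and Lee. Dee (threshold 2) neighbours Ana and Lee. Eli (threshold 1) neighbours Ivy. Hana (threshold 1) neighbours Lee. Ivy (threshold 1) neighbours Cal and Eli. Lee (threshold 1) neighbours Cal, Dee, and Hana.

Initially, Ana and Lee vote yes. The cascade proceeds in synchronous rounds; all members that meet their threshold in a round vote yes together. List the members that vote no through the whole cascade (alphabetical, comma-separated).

Round 1 — Ana, Lee vote yes (initial).
Round 2 — checking thresholds:
  Cal: 1 of 2 neighbours < 2, holds.
  Dee: 2 of 2 neighbours ≥ 2, votes yes.
  Hana: 1 of 1 neighbours ≥ 1, votes yes.
Round 3 — no new yes votes; cascade stops.

Cal, Eli, Ivy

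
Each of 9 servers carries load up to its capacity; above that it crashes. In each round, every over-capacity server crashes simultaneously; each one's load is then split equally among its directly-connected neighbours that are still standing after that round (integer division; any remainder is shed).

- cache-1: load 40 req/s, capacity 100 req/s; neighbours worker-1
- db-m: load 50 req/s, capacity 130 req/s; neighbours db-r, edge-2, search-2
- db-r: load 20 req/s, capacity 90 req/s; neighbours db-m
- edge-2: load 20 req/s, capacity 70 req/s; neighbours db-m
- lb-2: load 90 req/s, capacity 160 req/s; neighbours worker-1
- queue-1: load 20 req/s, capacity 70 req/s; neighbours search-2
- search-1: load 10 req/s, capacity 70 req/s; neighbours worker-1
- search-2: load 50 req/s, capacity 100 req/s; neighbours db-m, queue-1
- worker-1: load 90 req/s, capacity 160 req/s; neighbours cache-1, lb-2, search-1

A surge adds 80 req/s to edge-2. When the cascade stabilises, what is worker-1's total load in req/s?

Round 1 — edge-2 at 100 > 70. edge-2 crashes.
  edge-2 sheds 100 req/s to db-m: 100 each.
    db-m: 50+100 = 150 > 130
Round 2 — db-m crashes.
  db-m sheds 150 req/s to db-r, search-2: 75 each.
    db-r: 20+75 = 95 > 90
    search-2: 50+75 = 125 > 100
Round 3 — db-r, search-2 crash.
  db-r sheds 95 req/s: no online neighbours, lost.
  search-2 sheds 125 req/s to queue-1: 125 each.
    queue-1: 20+125 = 145 > 70
Round 4 — queue-1 crashes.
  queue-1 sheds 145 req/s: no online neighbours, lost.
No further crashes.

90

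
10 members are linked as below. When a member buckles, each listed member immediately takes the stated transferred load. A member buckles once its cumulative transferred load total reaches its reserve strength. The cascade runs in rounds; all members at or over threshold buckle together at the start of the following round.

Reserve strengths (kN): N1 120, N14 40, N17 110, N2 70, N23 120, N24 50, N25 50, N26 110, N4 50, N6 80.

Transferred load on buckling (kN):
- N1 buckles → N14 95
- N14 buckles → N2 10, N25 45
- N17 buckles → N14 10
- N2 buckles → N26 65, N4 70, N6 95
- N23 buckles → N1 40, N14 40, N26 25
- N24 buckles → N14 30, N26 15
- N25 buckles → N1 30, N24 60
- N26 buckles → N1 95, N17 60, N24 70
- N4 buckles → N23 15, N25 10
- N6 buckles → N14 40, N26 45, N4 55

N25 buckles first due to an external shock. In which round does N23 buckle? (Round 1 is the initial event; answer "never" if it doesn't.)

never

Round 1 — N25 buckles (initial).
  N1: +30 → 30 < 120
  N24: +60 → 60 ≥ 50
Round 2 — N24 buckles.
  N14: +30 → 30 < 40
  N26: +15 → 15 < 110
No further bucklings.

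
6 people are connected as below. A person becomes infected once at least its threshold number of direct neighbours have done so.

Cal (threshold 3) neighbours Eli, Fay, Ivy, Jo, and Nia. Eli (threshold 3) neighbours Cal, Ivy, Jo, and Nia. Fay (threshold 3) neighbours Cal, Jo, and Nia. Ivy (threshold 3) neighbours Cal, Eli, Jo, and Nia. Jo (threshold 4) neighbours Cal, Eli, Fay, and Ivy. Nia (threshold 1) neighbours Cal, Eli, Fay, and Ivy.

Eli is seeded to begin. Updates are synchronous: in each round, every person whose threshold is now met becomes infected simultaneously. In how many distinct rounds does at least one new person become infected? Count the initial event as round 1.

Round 1 — Eli becomes infected (initial).
Round 2 — checking thresholds:
  Cal: 1 of 5 neighbours < 3, not yet.
  Ivy: 1 of 4 neighbours < 3, not yet.
  Jo: 1 of 4 neighbours < 4, not yet.
  Nia: 1 of 4 neighbours ≥ 1, becomes infected.
Round 3 — no new infections; cascade stops.

2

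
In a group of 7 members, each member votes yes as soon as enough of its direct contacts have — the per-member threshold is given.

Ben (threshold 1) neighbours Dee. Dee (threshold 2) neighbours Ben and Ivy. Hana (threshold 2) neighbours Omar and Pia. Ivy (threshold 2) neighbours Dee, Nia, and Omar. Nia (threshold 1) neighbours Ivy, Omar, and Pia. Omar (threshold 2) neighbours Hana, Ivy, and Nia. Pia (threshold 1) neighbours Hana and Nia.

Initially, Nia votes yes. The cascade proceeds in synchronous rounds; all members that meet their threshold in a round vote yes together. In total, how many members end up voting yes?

2

Round 1 — Nia votes yes (initial).
Round 2 — checking thresholds:
  Ivy: 1 of 3 neighbours < 2, holds.
  Omar: 1 of 3 neighbours < 2, holds.
  Pia: 1 of 2 neighbours ≥ 1, votes yes.
Round 3 — no new yes votes; cascade stops.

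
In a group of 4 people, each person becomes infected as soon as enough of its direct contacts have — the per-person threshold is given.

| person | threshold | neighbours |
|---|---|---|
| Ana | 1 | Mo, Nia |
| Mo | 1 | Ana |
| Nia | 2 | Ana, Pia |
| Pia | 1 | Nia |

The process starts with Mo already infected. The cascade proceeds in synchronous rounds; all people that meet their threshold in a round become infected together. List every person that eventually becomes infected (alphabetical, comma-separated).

Ana, Mo

Round 1 — Mo becomes infected (initial).
Round 2 — checking thresholds:
  Ana: 1 of 2 neighbours ≥ 1, becomes infected.
Round 3 — no new infections; cascade stops.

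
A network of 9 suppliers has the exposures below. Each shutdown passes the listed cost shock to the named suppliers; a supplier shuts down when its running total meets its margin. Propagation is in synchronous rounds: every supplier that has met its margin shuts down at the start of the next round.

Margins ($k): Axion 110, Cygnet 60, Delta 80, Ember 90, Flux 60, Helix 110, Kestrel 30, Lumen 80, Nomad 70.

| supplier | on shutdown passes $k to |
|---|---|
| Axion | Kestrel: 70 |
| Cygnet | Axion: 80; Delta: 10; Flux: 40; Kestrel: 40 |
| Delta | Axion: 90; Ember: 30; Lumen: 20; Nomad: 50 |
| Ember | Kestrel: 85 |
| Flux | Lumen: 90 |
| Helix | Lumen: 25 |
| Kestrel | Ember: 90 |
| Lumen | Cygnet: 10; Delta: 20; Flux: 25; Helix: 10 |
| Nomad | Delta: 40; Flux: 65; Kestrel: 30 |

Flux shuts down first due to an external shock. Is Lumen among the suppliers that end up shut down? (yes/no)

yes

Round 1 — Flux shuts down (initial).
  Lumen: +90 → 90 ≥ 80
Round 2 — Lumen shuts down.
  Cygnet: +10 → 10 < 60
  Delta: +20 → 20 < 80
  Helix: +10 → 10 < 110
No further shutdowns.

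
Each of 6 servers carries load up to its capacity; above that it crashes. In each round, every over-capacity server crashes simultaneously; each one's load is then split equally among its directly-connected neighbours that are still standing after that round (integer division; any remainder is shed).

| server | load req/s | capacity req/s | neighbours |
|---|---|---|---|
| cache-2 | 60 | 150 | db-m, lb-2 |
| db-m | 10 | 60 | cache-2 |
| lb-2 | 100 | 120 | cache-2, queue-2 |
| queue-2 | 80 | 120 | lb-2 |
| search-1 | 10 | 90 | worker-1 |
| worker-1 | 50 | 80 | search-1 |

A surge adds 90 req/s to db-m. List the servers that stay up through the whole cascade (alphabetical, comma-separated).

search-1, worker-1

Round 1 — db-m at 100 > 60. db-m crashes.
  db-m sheds 100 req/s to cache-2: 100 each.
    cache-2: 60+100 = 160 > 150
Round 2 — cache-2 crashes.
  cache-2 sheds 160 req/s to lb-2: 160 each.
    lb-2: 100+160 = 260 > 120
Round 3 — lb-2 crashes.
  lb-2 sheds 260 req/s to queue-2: 260 each.
    queue-2: 80+260 = 340 > 120
Round 4 — queue-2 crashes.
  queue-2 sheds 340 req/s: no online neighbours, lost.
No further crashes.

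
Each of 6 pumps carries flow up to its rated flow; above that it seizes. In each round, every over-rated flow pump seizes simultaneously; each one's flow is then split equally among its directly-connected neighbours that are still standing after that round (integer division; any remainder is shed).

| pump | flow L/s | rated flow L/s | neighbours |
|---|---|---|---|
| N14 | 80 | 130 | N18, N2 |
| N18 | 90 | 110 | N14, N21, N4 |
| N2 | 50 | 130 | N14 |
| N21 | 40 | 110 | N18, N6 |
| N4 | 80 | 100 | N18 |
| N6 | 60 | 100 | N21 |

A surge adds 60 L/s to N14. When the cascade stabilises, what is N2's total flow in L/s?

Round 1 — N14 at 140 > 130. N14 seizes.
  N14 sheds 140 L/s to N18, N2: 70 each.
    N18: 90+70 = 160 > 110
    N2: 50+70 = 120 ≤ 130
Round 2 — N18 seizes.
  N18 sheds 160 L/s to N21, N4: 80 each.
    N21: 40+80 = 120 > 110
    N4: 80+80 = 160 > 100
Round 3 — N21, N4 seize.
  N21 sheds 120 L/s to N6: 120 each.
    N6: 60+120 = 180 > 100
  N4 sheds 160 L/s: no online neighbours, lost.
Round 4 — N6 seizes.
  N6 sheds 180 L/s: no online neighbours, lost.
No further seizures.

120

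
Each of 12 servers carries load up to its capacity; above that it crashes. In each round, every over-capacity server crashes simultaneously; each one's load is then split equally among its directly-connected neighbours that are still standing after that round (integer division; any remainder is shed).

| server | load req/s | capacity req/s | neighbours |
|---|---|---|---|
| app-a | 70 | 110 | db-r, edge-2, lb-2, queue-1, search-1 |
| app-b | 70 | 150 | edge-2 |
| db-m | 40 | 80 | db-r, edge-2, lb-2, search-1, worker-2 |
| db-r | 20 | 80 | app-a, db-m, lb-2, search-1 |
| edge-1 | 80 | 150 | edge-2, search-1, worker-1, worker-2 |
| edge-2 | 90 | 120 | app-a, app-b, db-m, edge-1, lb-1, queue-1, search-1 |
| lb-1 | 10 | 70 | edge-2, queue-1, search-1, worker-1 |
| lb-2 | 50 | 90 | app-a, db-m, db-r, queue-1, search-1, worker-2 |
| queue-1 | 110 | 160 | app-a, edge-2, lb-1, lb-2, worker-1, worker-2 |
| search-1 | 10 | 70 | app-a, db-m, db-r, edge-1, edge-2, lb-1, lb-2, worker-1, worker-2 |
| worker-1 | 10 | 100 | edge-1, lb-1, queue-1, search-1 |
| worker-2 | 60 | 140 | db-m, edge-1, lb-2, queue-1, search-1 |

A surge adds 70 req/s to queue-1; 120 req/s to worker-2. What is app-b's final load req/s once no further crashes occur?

95

Round 1 — queue-1 at 180 > 160; worker-2 at 180 > 140. queue-1, worker-2 crash.
  queue-1 sheds 180 req/s to app-a, edge-2, lb-1, lb-2, worker-1: 36 each.
    app-a: 70+36 = 106 ≤ 110
    edge-2: 90+36 = 126 > 120
    lb-1: 10+36 = 46 ≤ 70
    lb-2: 50+36 = 86 ≤ 90
    worker-1: 10+36 = 46 ≤ 100
  worker-2 sheds 180 req/s to db-m, edge-1, lb-2, search-1: 45 each.
    db-m: 40+45 = 85 > 80
    edge-1: 80+45 = 125 ≤ 150
    lb-2: 86+45 = 131 > 90
    search-1: 10+45 = 55 ≤ 70
Round 2 — db-m, edge-2, lb-2 crash.
  db-m sheds 85 req/s to db-r, search-1: 42 each (1 lost).
    db-r: 20+42 = 62 ≤ 80
    search-1: 55+42 = 97 > 70
  edge-2 sheds 126 req/s to app-a, app-b, edge-1, lb-1, search-1: 25 each (1 lost).
    app-a: 106+25 = 131 > 110
    app-b: 70+25 = 95 ≤ 150
    edge-1: 125+25 = 150 ≤ 150
    lb-1: 46+25 = 71 > 70
    search-1: 97+25 = 122 > 70
  lb-2 sheds 131 req/s to app-a, db-r, search-1: 43 each (2 lost).
    app-a: 131+43 = 174 > 110
    db-r: 62+43 = 105 > 80
    search-1: 122+43 = 165 > 70
Round 3 — app-a, db-r, lb-1, search-1 crash.
  app-a sheds 174 req/s: no online neighbours, lost.
  db-r sheds 105 req/s: no online neighbours, lost.
  lb-1 sheds 71 req/s to worker-1: 71 each.
    worker-1: 46+71 = 117 > 100
  search-1 sheds 165 req/s to edge-1, worker-1: 82 each (1 lost).
    edge-1: 150+82 = 232 > 150
    worker-1: 117+82 = 199 > 100
Round 4 — edge-1, worker-1 crash.
  edge-1 sheds 232 req/s: no online neighbours, lost.
  worker-1 sheds 199 req/s: no online neighbours, lost.
No further crashes.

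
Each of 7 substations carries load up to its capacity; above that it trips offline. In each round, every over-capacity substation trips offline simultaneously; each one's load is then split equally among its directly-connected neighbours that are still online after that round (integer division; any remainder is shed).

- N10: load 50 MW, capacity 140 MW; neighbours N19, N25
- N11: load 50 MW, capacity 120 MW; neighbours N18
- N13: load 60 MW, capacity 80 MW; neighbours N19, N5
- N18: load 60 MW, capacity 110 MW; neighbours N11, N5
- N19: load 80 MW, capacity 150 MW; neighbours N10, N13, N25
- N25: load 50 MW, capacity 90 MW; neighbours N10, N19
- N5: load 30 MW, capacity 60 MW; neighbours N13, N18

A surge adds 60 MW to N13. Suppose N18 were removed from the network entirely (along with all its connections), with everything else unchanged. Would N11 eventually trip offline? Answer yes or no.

With N18 removed:
Round 1 — N13 at 120 > 80. N13 trips offline.
  N13 sheds 120 MW to N19, N5: 60 each.
    N19: 80+60 = 140 ≤ 150
    N5: 30+60 = 90 > 60
Round 2 — N5 trips offline.
  N5 sheds 90 MW: no online neighbours, lost.
No further trips.

no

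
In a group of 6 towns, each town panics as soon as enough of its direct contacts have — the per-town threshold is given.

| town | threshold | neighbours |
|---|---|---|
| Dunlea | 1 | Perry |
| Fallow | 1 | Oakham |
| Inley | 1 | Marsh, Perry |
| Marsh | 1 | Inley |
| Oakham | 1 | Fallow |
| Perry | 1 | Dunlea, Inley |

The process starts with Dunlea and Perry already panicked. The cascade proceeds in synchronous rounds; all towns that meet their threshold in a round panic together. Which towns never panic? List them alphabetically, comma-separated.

Round 1 — Dunlea, Perry panic (initial).
Round 2 — checking thresholds:
  Inley: 1 of 2 neighbours ≥ 1, panics.
Round 3 — checking thresholds:
  Marsh: 1 of 1 neighbours ≥ 1, panics.
Round 4 — no new panics; cascade stops.

Fallow, Oakham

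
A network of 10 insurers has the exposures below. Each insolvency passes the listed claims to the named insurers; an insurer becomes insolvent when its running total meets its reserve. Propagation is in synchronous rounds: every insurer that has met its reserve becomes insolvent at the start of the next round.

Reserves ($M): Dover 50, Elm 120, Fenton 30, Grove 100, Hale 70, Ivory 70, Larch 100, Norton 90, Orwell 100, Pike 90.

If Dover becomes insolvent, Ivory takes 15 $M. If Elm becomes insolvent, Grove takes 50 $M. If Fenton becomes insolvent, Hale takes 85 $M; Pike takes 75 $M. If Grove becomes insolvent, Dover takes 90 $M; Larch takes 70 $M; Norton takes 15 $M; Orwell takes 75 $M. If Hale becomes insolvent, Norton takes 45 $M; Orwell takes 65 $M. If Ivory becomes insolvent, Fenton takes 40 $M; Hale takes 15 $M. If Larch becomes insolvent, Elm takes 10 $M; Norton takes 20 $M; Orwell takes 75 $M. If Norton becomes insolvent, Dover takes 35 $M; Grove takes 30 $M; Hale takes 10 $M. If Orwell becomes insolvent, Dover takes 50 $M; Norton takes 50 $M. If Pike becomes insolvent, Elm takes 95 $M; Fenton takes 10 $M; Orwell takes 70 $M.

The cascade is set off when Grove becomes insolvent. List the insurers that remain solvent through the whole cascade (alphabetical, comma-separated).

Elm, Fenton, Hale, Ivory, Larch, Norton, Orwell, Pike

Round 1 — Grove becomes insolvent (initial).
  Dover: +90 → 90 ≥ 50
  Larch: +70 → 70 < 100
  Norton: +15 → 15 < 90
  Orwell: +75 → 75 < 100
Round 2 — Dover becomes insolvent.
  Ivory: +15 → 15 < 70
No further insolvencies.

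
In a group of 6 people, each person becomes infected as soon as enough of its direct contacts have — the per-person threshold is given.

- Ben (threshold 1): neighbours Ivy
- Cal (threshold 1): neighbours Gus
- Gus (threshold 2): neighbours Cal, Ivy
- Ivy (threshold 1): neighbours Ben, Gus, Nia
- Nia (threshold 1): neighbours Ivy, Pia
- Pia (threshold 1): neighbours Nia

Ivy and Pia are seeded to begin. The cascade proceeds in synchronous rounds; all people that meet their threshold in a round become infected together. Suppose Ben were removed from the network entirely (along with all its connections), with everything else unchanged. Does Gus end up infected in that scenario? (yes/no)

With Ben removed:
Round 1 — Ivy, Pia become infected (initial).
Round 2 — checking thresholds:
  Gus: 1 of 2 neighbours < 2, not yet.
  Nia: 2 of 2 neighbours ≥ 1, becomes infected.
Round 3 — no new infections; cascade stops.

no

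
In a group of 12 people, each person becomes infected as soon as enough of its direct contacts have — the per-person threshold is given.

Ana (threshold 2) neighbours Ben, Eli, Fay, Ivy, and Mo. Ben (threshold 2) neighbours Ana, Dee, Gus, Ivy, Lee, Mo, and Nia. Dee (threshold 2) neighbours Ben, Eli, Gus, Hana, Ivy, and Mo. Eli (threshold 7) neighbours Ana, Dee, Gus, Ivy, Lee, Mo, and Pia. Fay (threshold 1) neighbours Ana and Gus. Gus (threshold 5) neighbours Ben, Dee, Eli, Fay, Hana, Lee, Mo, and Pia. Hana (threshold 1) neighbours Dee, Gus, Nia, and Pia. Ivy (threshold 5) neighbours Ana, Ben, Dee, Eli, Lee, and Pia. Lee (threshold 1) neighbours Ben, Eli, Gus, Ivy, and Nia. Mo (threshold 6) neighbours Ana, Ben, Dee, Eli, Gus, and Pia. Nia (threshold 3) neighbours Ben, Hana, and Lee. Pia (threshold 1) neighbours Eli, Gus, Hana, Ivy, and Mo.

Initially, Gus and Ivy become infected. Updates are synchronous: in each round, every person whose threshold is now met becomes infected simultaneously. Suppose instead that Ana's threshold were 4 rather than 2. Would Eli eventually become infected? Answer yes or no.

With Ana's threshold at 4:
Round 1 — Gus, Ivy become infected (initial).
Round 2 — checking thresholds:
  Ana: 1 of 5 neighbours < 4, not yet.
  Ben: 2 of 7 neighbours ≥ 2, becomes infected.
  Dee: 2 of 6 neighbours ≥ 2, becomes infected.
  Eli: 2 of 7 neighbours < 7, not yet.
  Fay: 1 of 2 neighbours ≥ 1, becomes infected.
  Hana: 1 of 4 neighbours ≥ 1, becomes infected.
  Lee: 2 of 5 neighbours ≥ 1, becomes infected.
  Mo: 1 of 6 neighbours < 6, not yet.
  Pia: 2 of 5 neighbours ≥ 1, becomes infected.
Round 3 — checking thresholds:
  Ana: 3 of 5 neighbours < 4, not yet.
  Eli: 5 of 7 neighbours < 7, not yet.
  Mo: 4 of 6 neighbours < 6, not yet.
  Nia: 3 of 3 neighbours ≥ 3, becomes infected.
Round 4 — no new infections; cascade stops.

no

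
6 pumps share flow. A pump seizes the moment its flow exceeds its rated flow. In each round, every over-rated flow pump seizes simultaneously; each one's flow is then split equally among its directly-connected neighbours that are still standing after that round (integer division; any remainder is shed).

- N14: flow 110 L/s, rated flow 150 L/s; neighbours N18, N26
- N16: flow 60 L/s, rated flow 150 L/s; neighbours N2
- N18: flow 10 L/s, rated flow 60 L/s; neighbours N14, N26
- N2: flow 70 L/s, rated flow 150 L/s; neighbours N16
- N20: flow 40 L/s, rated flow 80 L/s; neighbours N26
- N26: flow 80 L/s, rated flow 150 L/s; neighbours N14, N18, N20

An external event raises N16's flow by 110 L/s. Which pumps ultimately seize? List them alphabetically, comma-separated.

N16, N2

Round 1 — N16 at 170 > 150. N16 seizes.
  N16 sheds 170 L/s to N2: 170 each.
    N2: 70+170 = 240 > 150
Round 2 — N2 seizes.
  N2 sheds 240 L/s: no online neighbours, lost.
No further seizures.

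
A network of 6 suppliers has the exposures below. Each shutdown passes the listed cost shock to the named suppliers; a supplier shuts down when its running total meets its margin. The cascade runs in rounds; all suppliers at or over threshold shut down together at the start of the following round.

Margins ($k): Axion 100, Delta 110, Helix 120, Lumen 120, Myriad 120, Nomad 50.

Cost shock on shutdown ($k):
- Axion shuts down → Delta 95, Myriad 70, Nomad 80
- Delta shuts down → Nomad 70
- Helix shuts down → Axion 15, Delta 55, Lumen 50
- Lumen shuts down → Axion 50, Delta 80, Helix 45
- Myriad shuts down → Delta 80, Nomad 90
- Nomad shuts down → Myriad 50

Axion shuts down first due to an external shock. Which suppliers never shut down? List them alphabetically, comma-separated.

Helix, Lumen

Round 1 — Axion shuts down (initial).
  Delta: +95 → 95 < 110
  Myriad: +70 → 70 < 120
  Nomad: +80 → 80 ≥ 50
Round 2 — Nomad shuts down.
  Myriad: +50 → 120 ≥ 120
Round 3 — Myriad shuts down.
  Delta: +80 → 175 ≥ 110
Round 4 — Delta shuts down.
No further shutdowns.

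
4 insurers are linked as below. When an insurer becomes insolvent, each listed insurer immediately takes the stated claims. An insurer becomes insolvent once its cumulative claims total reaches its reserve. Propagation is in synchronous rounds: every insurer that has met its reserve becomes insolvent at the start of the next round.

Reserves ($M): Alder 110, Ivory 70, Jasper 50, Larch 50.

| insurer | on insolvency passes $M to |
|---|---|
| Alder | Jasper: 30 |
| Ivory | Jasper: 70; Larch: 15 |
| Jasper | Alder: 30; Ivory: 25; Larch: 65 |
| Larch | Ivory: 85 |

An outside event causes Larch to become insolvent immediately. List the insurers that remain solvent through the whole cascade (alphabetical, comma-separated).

Round 1 — Larch becomes insolvent (initial).
  Ivory: +85 → 85 ≥ 70
Round 2 — Ivory becomes insolvent.
  Jasper: +70 → 70 ≥ 50
Round 3 — Jasper becomes insolvent.
  Alder: +30 → 30 < 110
No further insolvencies.

Alder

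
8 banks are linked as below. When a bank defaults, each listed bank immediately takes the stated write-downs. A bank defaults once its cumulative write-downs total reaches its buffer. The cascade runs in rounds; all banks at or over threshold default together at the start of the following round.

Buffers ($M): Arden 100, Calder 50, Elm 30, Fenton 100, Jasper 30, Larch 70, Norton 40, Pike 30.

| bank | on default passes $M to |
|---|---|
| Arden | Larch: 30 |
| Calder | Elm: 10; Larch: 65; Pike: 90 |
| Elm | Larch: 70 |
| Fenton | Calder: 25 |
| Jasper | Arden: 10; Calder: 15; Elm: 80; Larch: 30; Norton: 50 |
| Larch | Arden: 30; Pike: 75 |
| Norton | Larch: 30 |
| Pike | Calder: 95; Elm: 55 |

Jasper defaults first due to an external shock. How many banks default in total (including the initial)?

6

Round 1 — Jasper defaults (initial).
  Arden: +10 → 10 < 100
  Calder: +15 → 15 < 50
  Elm: +80 → 80 ≥ 30
  Larch: +30 → 30 < 70
  Norton: +50 → 50 ≥ 40
Round 2 — Elm, Norton default.
  Larch: +70+30 → 130 ≥ 70
Round 3 — Larch defaults.
  Arden: +30 → 40 < 100
  Pike: +75 → 75 ≥ 30
Round 4 — Pike defaults.
  Calder: +95 → 110 ≥ 50
Round 5 — Calder defaults.
No further defaults.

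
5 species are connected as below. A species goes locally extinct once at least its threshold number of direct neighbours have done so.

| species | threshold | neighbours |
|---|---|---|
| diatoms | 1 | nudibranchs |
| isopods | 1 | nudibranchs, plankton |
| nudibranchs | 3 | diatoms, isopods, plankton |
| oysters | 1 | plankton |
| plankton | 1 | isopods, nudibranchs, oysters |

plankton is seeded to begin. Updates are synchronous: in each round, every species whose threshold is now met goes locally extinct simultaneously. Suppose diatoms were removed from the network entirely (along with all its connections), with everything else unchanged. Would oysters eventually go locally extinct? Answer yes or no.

yes

With diatoms removed:
Round 1 — plankton goes locally extinct (initial).
Round 2 — checking thresholds:
  isopods: 1 of 2 neighbours ≥ 1, goes locally extinct.
  nudibranchs: 1 of 2 neighbours < 3, holds.
  oysters: 1 of 1 neighbours ≥ 1, goes locally extinct.
Round 3 — no new extinctions; cascade stops.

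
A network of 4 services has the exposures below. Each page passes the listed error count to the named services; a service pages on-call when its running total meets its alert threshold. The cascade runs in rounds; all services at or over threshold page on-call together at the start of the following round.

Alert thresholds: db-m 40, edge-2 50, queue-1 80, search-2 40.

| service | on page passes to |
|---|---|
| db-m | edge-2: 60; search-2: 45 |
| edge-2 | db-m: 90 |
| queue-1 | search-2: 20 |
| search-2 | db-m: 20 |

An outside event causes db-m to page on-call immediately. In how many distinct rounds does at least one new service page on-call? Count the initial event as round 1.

2

Round 1 — db-m pages on-call (initial).
  edge-2: +60 → 60 ≥ 50
  search-2: +45 → 45 ≥ 40
Round 2 — edge-2, search-2 page on-call.
No further pages.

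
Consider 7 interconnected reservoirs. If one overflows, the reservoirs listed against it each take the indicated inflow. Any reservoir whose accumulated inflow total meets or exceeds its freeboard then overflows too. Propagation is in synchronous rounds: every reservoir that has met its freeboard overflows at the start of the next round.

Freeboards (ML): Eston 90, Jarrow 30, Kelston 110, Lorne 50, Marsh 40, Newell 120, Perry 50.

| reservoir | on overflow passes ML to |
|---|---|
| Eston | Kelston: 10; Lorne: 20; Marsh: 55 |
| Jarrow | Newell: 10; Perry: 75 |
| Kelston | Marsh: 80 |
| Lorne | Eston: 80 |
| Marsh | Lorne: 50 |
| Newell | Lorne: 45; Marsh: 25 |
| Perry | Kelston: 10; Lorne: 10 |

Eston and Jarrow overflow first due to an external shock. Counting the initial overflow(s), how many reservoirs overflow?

Round 1 — Eston, Jarrow overflow (initial).
  Kelston: +10 → 10 < 110
  Lorne: +20 → 20 < 50
  Marsh: +55 → 55 ≥ 40
  Newell: +10 → 10 < 120
  Perry: +75 → 75 ≥ 50
Round 2 — Marsh, Perry overflow.
  Kelston: +10 → 20 < 110
  Lorne: +50+10 → 80 ≥ 50
Round 3 — Lorne overflows.
No further overflows.

5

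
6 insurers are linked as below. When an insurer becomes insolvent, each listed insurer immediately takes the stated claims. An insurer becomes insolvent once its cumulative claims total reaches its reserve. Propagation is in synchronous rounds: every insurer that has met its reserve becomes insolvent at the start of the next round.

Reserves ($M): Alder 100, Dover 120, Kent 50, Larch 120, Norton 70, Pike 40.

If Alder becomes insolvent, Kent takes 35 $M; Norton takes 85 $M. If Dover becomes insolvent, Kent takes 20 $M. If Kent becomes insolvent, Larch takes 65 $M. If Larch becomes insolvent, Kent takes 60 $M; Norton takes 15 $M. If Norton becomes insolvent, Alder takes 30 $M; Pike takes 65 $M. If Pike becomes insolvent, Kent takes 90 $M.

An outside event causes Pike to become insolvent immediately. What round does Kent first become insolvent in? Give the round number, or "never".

2

Round 1 — Pike becomes insolvent (initial).
  Kent: +90 → 90 ≥ 50
Round 2 — Kent becomes insolvent.
  Larch: +65 → 65 < 120
No further insolvencies.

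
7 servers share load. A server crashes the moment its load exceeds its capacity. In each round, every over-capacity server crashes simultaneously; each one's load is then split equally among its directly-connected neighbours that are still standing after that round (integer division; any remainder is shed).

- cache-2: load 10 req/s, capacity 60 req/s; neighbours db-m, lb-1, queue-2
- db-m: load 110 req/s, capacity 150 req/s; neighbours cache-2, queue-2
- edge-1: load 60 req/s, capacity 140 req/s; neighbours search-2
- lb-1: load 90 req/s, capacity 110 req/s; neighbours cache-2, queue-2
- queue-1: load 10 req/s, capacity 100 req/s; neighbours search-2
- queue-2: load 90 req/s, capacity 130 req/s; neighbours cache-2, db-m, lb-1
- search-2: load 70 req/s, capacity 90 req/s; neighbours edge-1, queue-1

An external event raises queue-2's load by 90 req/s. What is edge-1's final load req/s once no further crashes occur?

60

Round 1 — queue-2 at 180 > 130. queue-2 crashes.
  queue-2 sheds 180 req/s to cache-2, db-m, lb-1: 60 each.
    cache-2: 10+60 = 70 > 60
    db-m: 110+60 = 170 > 150
    lb-1: 90+60 = 150 > 110
Round 2 — cache-2, db-m, lb-1 crash.
  cache-2 sheds 70 req/s: no online neighbours, lost.
  db-m sheds 170 req/s: no online neighbours, lost.
  lb-1 sheds 150 req/s: no online neighbours, lost.
No further crashes.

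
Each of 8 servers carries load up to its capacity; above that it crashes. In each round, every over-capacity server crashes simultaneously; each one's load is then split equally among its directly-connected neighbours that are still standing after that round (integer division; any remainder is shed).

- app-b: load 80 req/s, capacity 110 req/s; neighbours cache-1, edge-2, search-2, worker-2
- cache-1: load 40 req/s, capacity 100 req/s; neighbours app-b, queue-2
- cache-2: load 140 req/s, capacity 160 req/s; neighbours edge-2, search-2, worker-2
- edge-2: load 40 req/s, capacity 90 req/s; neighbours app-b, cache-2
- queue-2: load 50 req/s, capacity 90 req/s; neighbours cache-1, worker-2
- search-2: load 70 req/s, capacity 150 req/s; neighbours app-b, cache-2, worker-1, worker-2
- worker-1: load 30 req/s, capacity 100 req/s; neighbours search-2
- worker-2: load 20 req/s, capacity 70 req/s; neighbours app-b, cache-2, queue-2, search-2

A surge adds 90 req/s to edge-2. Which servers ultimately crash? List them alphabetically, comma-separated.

Round 1 — edge-2 at 130 > 90. edge-2 crashes.
  edge-2 sheds 130 req/s to app-b, cache-2: 65 each.
    app-b: 80+65 = 145 > 110
    cache-2: 140+65 = 205 > 160
Round 2 — app-b, cache-2 crash.
  app-b sheds 145 req/s to cache-1, search-2, worker-2: 48 each (1 lost).
    cache-1: 40+48 = 88 ≤ 100
    search-2: 70+48 = 118 ≤ 150
    worker-2: 20+48 = 68 ≤ 70
  cache-2 sheds 205 req/s to search-2, worker-2: 102 each (1 lost).
    search-2: 118+102 = 220 > 150
    worker-2: 68+102 = 170 > 70
Round 3 — search-2, worker-2 crash.
  search-2 sheds 220 req/s to worker-1: 220 each.
    worker-1: 30+220 = 250 > 100
  worker-2 sheds 170 req/s to queue-2: 170 each.
    queue-2: 50+170 = 220 > 90
Round 4 — queue-2, worker-1 crash.
  queue-2 sheds 220 req/s to cache-1: 220 each.
    cache-1: 88+220 = 308 > 100
  worker-1 sheds 250 req/s: no online neighbours, lost.
Round 5 — cache-1 crashes.
  cache-1 sheds 308 req/s: no online neighbours, lost.
No further crashes.

app-b, cache-1, cache-2, edge-2, queue-2, search-2, worker-1, worker-2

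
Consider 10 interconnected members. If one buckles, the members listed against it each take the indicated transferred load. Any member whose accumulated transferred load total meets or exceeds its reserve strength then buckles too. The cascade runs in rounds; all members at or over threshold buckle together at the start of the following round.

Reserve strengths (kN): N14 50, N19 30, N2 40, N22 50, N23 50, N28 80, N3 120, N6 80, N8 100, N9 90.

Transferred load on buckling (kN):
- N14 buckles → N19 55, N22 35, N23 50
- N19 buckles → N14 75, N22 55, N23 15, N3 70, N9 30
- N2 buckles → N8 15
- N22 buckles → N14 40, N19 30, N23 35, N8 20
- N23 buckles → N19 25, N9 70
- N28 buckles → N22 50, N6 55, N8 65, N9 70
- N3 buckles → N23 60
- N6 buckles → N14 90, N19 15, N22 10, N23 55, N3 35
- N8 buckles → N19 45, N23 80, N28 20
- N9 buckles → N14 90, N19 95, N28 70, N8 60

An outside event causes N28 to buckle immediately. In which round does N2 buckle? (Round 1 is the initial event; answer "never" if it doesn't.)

Round 1 — N28 buckles (initial).
  N22: +50 → 50 ≥ 50
  N6: +55 → 55 < 80
  N8: +65 → 65 < 100
  N9: +70 → 70 < 90
Round 2 — N22 buckles.
  N14: +40 → 40 < 50
  N19: +30 → 30 ≥ 30
  N23: +35 → 35 < 50
  N8: +20 → 85 < 100
Round 3 — N19 buckles.
  N14: +75 → 115 ≥ 50
  N23: +15 → 50 ≥ 50
  N3: +70 → 70 < 120
  N9: +30 → 100 ≥ 90
Round 4 — N14, N23, N9 buckle.
  N8: +60 → 145 ≥ 100
Round 5 — N8 buckles.
No further bucklings.

never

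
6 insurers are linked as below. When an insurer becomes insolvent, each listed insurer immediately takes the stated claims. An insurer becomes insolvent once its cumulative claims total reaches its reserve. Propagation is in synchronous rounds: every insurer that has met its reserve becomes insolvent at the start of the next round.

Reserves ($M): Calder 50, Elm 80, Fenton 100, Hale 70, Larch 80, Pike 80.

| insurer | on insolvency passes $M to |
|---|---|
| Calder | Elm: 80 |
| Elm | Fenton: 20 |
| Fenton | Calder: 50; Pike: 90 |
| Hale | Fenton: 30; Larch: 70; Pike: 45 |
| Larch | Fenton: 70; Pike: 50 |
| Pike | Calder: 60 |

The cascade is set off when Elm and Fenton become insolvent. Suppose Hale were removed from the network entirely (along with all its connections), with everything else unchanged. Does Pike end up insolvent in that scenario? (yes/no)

yes

With Hale removed:
Round 1 — Elm, Fenton become insolvent (initial).
  Calder: +50 → 50 ≥ 50
  Pike: +90 → 90 ≥ 80
Round 2 — Calder, Pike become insolvent.
No further insolvencies.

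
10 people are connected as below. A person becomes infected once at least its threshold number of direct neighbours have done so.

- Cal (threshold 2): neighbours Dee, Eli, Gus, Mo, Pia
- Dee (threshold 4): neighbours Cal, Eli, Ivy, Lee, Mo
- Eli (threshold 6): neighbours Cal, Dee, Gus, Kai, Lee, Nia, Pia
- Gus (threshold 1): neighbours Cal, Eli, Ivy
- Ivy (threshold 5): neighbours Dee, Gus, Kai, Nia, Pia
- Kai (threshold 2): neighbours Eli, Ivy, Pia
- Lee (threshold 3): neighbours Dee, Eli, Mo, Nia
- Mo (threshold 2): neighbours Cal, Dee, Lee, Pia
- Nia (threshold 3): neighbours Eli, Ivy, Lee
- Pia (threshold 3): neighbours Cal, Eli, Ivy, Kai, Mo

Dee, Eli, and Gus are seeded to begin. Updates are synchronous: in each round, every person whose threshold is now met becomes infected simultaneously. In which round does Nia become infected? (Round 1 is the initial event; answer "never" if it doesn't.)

Round 1 — Dee, Eli, Gus become infected (initial).
Round 2 — checking thresholds:
  Cal: 3 of 5 neighbours ≥ 2, becomes infected.
  Ivy: 2 of 5 neighbours < 5, not yet.
  Kai: 1 of 3 neighbours < 2, not yet.
  Lee: 2 of 4 neighbours < 3, not yet.
  Mo: 1 of 4 neighbours < 2, not yet.
  Nia: 1 of 3 neighbours < 3, not yet.
  Pia: 1 of 5 neighbours < 3, not yet.
Round 3 — checking thresholds:
  Ivy: 2 of 5 neighbours < 5, not yet.
  Kai: 1 of 3 neighbours < 2, not yet.
  Lee: 2 of 4 neighbours < 3, not yet.
  Mo: 2 of 4 neighbours ≥ 2, becomes infected.
  Nia: 1 of 3 neighbours < 3, not yet.
  Pia: 2 of 5 neighbours < 3, not yet.
Round 4 — checking thresholds:
  Ivy: 2 of 5 neighbours < 5, not yet.
  Kai: 1 of 3 neighbours < 2, not yet.
  Lee: 3 of 4 neighbours ≥ 3, becomes infected.
  Nia: 1 of 3 neighbours < 3, not yet.
  Pia: 3 of 5 neighbours ≥ 3, becomes infected.
Round 5 — checking thresholds:
  Ivy: 3 of 5 neighbours < 5, not yet.
  Kai: 2 of 3 neighbours ≥ 2, becomes infected.
  Nia: 2 of 3 neighbours < 3, not yet.
Round 6 — no new infections; cascade stops.

never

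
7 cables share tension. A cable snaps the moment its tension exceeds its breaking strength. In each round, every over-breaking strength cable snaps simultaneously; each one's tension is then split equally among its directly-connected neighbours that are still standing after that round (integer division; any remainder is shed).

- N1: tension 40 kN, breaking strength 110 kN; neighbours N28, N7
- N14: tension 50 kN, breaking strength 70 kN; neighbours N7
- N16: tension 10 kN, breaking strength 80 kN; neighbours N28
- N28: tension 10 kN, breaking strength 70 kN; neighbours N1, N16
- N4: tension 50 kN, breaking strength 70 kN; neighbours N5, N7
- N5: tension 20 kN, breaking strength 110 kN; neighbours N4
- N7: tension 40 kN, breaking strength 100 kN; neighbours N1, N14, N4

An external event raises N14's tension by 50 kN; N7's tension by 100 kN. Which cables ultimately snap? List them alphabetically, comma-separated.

N14, N4, N5, N7

Round 1 — N14 at 100 > 70; N7 at 140 > 100. N14, N7 snap.
  N14 sheds 100 kN: no online neighbours, lost.
  N7 sheds 140 kN to N1, N4: 70 each.
    N1: 40+70 = 110 ≤ 110
    N4: 50+70 = 120 > 70
Round 2 — N4 snaps.
  N4 sheds 120 kN to N5: 120 each.
    N5: 20+120 = 140 > 110
Round 3 — N5 snaps.
  N5 sheds 140 kN: no online neighbours, lost.
No further breaks.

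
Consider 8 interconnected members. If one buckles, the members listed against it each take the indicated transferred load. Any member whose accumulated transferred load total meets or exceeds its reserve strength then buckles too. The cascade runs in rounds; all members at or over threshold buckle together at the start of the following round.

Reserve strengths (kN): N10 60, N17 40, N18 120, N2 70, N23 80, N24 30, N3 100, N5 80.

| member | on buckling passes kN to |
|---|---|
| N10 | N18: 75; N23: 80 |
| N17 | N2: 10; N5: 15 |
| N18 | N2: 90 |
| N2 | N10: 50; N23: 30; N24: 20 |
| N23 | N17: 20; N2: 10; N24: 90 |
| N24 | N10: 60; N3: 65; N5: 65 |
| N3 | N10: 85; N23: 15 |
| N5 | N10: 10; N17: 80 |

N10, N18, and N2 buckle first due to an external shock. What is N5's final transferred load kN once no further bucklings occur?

65

Round 1 — N10, N18, N2 buckle (initial).
  N23: +80+30 → 110 ≥ 80
  N24: +20 → 20 < 30
Round 2 — N23 buckles.
  N17: +20 → 20 < 40
  N24: +90 → 110 ≥ 30
Round 3 — N24 buckles.
  N3: +65 → 65 < 100
  N5: +65 → 65 < 80
No further bucklings.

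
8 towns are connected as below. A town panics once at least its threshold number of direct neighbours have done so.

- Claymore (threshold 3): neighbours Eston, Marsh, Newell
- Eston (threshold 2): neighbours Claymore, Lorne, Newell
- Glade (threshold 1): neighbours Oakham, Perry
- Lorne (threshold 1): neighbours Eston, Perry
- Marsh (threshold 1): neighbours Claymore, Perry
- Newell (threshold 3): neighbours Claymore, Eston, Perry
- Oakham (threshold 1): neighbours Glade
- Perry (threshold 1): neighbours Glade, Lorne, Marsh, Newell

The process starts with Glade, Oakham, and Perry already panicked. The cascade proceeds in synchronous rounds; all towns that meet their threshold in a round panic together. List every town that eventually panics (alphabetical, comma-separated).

Glade, Lorne, Marsh, Oakham, Perry

Round 1 — Glade, Oakham, Perry panic (initial).
Round 2 — checking thresholds:
  Lorne: 1 of 2 neighbours ≥ 1, panics.
  Marsh: 1 of 2 neighbours ≥ 1, panics.
  Newell: 1 of 3 neighbours < 3, holds.
Round 3 — no new panics; cascade stops.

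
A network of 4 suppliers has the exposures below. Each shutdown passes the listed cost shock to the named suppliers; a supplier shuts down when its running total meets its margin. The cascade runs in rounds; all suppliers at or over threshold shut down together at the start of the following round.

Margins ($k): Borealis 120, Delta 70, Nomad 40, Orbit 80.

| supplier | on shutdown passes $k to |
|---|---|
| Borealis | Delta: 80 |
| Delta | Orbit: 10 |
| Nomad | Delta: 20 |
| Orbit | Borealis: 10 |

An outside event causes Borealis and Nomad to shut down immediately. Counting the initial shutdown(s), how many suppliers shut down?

Round 1 — Borealis, Nomad shut down (initial).
  Delta: +80+20 → 100 ≥ 70
Round 2 — Delta shuts down.
  Orbit: +10 → 10 < 80
No further shutdowns.

3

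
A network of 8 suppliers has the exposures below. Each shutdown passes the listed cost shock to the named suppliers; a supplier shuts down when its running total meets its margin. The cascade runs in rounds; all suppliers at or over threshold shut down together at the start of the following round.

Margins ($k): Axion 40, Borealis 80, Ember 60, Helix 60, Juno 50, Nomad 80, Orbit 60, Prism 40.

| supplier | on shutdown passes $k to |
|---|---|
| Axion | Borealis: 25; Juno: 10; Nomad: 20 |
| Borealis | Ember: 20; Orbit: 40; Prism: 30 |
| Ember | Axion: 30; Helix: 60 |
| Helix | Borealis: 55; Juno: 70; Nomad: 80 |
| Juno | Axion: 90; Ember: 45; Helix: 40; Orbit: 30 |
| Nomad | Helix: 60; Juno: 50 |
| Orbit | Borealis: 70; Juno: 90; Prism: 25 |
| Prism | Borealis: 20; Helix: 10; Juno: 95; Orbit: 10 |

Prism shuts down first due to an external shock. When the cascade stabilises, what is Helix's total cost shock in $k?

Round 1 — Prism shuts down (initial).
  Borealis: +20 → 20 < 80
  Helix: +10 → 10 < 60
  Juno: +95 → 95 ≥ 50
  Orbit: +10 → 10 < 60
Round 2 — Juno shuts down.
  Axion: +90 → 90 ≥ 40
  Ember: +45 → 45 < 60
  Helix: +40 → 50 < 60
  Orbit: +30 → 40 < 60
Round 3 — Axion shuts down.
  Borealis: +25 → 45 < 80
  Nomad: +20 → 20 < 80
No further shutdowns.

50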